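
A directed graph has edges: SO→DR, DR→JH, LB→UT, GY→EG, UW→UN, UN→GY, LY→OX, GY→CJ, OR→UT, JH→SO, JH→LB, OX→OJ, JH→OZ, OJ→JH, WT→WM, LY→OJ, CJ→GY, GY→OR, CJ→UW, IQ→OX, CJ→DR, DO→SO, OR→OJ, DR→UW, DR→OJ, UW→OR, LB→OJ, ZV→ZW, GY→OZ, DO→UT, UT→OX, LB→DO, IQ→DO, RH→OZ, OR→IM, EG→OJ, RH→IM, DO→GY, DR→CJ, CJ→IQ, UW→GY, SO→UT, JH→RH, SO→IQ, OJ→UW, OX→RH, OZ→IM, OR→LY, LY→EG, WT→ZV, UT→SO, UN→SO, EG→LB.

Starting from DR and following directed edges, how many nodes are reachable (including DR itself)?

19

BFS from DR visits: DR, UW, OJ, JH, CJ, UN, OR, GY, SO, RH, OZ, LB, IQ, UT, LY, IM, EG, DO, OX
Reachable nodes: 19 of 23 total.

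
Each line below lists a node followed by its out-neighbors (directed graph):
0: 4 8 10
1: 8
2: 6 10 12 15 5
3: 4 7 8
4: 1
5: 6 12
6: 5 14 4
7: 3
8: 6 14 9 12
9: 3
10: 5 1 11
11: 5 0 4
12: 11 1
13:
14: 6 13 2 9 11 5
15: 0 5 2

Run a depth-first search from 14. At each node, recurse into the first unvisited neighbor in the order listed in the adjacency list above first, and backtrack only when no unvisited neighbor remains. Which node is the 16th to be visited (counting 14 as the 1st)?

15

Visit 14
14 → 6
6 → 5
5 → 12
12 → 11
11 → 0
0 → 4
4 → 1
1 → 8
8 → 9
9 → 3
3 → 7
0 → 10
14 → 13
14 → 2
2 → 15

Visit order: 14, 6, 5, 12, 11, 0, 4, 1, 8, 9, 3, 7, 10, 13, 2, 15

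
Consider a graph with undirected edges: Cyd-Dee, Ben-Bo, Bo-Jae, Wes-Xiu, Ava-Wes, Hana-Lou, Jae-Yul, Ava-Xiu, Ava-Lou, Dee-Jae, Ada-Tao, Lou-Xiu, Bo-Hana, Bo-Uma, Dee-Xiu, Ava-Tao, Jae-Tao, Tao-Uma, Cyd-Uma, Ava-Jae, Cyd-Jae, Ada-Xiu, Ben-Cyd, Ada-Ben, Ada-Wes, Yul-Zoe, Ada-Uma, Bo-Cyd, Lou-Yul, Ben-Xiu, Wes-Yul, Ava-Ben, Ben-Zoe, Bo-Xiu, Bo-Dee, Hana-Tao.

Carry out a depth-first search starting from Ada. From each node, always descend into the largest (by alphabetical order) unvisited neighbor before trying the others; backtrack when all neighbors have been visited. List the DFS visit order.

Ada, Xiu, Wes, Yul, Zoe, Ben, Cyd, Uma, Tao, Jae, Dee, Bo, Hana, Lou, Ava

Visit Ada
Ada → Xiu
Xiu → Wes
Wes → Yul
Yul → Zoe
Zoe → Ben
Ben → Cyd
Cyd → Uma
Uma → Tao
Tao → Jae
Jae → Dee
Dee → Bo
Bo → Hana
Hana → Lou
Lou → Ava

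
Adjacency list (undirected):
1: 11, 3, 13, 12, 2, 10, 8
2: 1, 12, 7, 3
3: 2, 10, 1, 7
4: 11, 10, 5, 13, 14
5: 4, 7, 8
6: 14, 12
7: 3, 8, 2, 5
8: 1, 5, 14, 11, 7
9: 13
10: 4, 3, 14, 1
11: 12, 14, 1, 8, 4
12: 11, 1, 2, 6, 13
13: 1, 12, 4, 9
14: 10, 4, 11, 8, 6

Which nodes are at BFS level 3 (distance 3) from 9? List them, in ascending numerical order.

2, 3, 5, 6, 8, 10, 11, 14

Level 0: 9
Level 1: 13
Level 2: 1, 4, 12
Level 3: 2, 3, 5, 6, 8, 10, 11, 14
Level 4: 7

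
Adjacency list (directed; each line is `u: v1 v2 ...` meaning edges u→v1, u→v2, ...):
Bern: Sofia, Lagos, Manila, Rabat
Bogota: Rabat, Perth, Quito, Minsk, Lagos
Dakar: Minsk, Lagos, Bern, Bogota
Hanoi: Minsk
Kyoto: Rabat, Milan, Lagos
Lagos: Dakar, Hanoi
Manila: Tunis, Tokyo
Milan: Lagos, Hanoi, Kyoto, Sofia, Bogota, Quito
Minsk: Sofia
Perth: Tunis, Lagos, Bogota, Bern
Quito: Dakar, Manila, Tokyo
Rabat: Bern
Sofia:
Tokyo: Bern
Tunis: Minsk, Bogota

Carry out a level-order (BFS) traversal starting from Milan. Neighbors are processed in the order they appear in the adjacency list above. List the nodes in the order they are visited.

Milan → Lagos → Hanoi → Kyoto → Sofia → Bogota → Quito → Dakar → Minsk → Rabat → Perth → Manila → Tokyo → Bern → Tunis

Visit Milan; enqueue Lagos, Hanoi, Kyoto, Sofia, Bogota, Quito → queue [Lagos, Hanoi, Kyoto, Sofia, Bogota, Quito]
Visit Lagos; enqueue Dakar → queue [Hanoi, Kyoto, Sofia, Bogota, Quito, Dakar]
Visit Hanoi; enqueue Minsk → queue [Kyoto, Sofia, Bogota, Quito, Dakar, Minsk]
Visit Kyoto; enqueue Rabat → queue [Sofia, Bogota, Quito, Dakar, Minsk, Rabat]
Visit Sofia → queue [Bogota, Quito, Dakar, Minsk, Rabat]
Visit Bogota; enqueue Perth → queue [Quito, Dakar, Minsk, Rabat, Perth]
Visit Quito; enqueue Manila, Tokyo → queue [Dakar, Minsk, Rabat, Perth, Manila, Tokyo]
Visit Dakar; enqueue Bern → queue [Minsk, Rabat, Perth, Manila, Tokyo, Bern]
Visit Minsk → queue [Rabat, Perth, Manila, Tokyo, Bern]
Visit Rabat → queue [Perth, Manila, Tokyo, Bern]
Visit Perth; enqueue Tunis → queue [Manila, Tokyo, Bern, Tunis]
Visit Manila → queue [Tokyo, Bern, Tunis]
Visit Tokyo → queue [Bern, Tunis]
Visit Bern → queue [Tunis]
Visit Tunis → queue []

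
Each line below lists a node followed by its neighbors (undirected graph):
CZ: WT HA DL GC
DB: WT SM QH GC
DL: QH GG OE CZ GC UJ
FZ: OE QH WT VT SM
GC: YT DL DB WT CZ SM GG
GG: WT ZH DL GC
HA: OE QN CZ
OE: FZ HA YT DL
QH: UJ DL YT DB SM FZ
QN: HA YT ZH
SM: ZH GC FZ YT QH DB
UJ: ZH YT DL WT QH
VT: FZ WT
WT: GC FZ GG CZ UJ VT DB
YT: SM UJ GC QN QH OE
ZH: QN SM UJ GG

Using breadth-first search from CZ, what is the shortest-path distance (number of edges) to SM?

Level 0: CZ
Level 1: DL, GC, HA, WT
Level 2: DB, FZ, GG, OE, QH, QN, SM, UJ, VT, YT
Level 3: ZH
SM first appears at level 2.

2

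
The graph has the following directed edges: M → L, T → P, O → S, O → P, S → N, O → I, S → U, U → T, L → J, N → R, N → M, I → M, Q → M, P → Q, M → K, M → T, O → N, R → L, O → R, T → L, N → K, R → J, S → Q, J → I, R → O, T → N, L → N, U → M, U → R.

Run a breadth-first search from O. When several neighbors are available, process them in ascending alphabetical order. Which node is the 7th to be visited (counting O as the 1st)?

M

Visit O; enqueue I, N, P, R, S → queue [I, N, P, R, S]
Visit I; enqueue M → queue [N, P, R, S, M]
Visit N; enqueue K → queue [P, R, S, M, K]
Visit P; enqueue Q → queue [R, S, M, K, Q]
Visit R; enqueue J, L → queue [S, M, K, Q, J, L]
Visit S; enqueue U → queue [M, K, Q, J, L, U]
Visit M; enqueue T → queue [K, Q, J, L, U, T]
Visit K → queue [Q, J, L, U, T]
Visit Q → queue [J, L, U, T]
Visit J → queue [L, U, T]
Visit L → queue [U, T]
Visit U → queue [T]
Visit T → queue []

Visit order: O, I, N, P, R, S, M, K, Q, J, L, U, T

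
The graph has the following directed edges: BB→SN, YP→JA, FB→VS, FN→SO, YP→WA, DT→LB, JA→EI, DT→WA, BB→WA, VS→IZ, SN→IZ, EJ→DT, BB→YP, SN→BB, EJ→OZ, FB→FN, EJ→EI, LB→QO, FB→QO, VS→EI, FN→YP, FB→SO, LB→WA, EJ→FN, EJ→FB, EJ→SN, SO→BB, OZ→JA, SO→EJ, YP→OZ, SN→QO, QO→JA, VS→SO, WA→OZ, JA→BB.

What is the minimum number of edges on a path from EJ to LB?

2

Level 0: EJ
Level 1: DT, EI, FB, FN, OZ, SN
Level 2: BB, IZ, JA, LB, QO, SO, VS, WA, YP
LB first appears at level 2.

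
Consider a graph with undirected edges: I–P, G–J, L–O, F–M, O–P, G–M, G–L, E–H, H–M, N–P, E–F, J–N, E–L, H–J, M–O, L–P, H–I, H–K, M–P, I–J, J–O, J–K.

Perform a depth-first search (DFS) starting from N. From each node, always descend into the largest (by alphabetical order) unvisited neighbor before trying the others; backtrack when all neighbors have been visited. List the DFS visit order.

N -> P -> O -> M -> H -> K -> J -> I -> G -> L -> E -> F

Visit N
N → P
P → O
O → M
M → H
H → K
K → J
J → I
J → G
G → L
L → E
E → F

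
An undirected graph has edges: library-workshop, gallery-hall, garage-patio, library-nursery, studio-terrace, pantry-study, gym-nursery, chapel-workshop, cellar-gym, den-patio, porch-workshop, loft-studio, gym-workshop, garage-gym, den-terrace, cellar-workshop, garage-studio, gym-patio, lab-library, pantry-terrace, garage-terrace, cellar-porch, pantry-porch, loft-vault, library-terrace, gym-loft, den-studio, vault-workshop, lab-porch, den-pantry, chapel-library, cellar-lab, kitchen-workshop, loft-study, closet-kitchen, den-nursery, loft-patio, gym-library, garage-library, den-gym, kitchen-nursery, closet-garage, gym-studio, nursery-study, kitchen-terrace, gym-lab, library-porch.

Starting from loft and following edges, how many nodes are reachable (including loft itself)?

19

BFS from loft visits: loft, vault, study, studio, patio, gym, workshop, pantry, nursery, terrace, garage, den, library, lab, cellar, porch, kitchen, chapel, closet
Reachable nodes: 19 of 21 total.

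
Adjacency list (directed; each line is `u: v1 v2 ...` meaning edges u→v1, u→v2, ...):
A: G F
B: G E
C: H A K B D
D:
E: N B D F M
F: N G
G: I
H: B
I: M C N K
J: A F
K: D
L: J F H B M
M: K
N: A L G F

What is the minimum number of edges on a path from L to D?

3

Level 0: L
Level 1: B, F, H, J, M
Level 2: A, E, G, K, N
Level 3: D, I
Level 4: C
D first appears at level 3.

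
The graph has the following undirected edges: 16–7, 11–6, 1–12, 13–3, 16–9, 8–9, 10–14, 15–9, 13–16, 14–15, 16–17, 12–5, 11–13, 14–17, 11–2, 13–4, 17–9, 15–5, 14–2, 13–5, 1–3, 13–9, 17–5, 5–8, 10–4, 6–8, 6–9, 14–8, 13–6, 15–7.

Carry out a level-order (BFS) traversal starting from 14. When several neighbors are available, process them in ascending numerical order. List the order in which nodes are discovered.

Visit 14; enqueue 2, 8, 10, 15, 17 → queue [2, 8, 10, 15, 17]
Visit 2; enqueue 11 → queue [8, 10, 15, 17, 11]
Visit 8; enqueue 5, 6, 9 → queue [10, 15, 17, 11, 5, 6, 9]
Visit 10; enqueue 4 → queue [15, 17, 11, 5, 6, 9, 4]
Visit 15; enqueue 7 → queue [17, 11, 5, 6, 9, 4, 7]
Visit 17; enqueue 16 → queue [11, 5, 6, 9, 4, 7, 16]
Visit 11; enqueue 13 → queue [5, 6, 9, 4, 7, 16, 13]
Visit 5; enqueue 12 → queue [6, 9, 4, 7, 16, 13, 12]
Visit 6 → queue [9, 4, 7, 16, 13, 12]
Visit 9 → queue [4, 7, 16, 13, 12]
Visit 4 → queue [7, 16, 13, 12]
Visit 7 → queue [16, 13, 12]
Visit 16 → queue [13, 12]
Visit 13; enqueue 3 → queue [12, 3]
Visit 12; enqueue 1 → queue [3, 1]
Visit 3 → queue [1]
Visit 1 → queue []

14 2 8 10 15 17 11 5 6 9 4 7 16 13 12 3 1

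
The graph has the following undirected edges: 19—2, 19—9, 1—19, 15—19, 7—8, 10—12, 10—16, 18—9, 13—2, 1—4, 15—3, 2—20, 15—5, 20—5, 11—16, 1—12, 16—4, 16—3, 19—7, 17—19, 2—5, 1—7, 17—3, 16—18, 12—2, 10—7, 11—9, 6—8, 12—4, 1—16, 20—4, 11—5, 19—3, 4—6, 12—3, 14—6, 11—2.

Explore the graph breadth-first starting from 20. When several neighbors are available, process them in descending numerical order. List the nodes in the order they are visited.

Visit 20; enqueue 5, 4, 2 → queue [5, 4, 2]
Visit 5; enqueue 15, 11 → queue [4, 2, 15, 11]
Visit 4; enqueue 16, 12, 6, 1 → queue [2, 15, 11, 16, 12, 6, 1]
Visit 2; enqueue 19, 13 → queue [15, 11, 16, 12, 6, 1, 19, 13]
Visit 15; enqueue 3 → queue [11, 16, 12, 6, 1, 19, 13, 3]
Visit 11; enqueue 9 → queue [16, 12, 6, 1, 19, 13, 3, 9]
Visit 16; enqueue 18, 10 → queue [12, 6, 1, 19, 13, 3, 9, 18, 10]
Visit 12 → queue [6, 1, 19, 13, 3, 9, 18, 10]
Visit 6; enqueue 14, 8 → queue [1, 19, 13, 3, 9, 18, 10, 14, 8]
Visit 1; enqueue 7 → queue [19, 13, 3, 9, 18, 10, 14, 8, 7]
Visit 19; enqueue 17 → queue [13, 3, 9, 18, 10, 14, 8, 7, 17]
Visit 13 → queue [3, 9, 18, 10, 14, 8, 7, 17]
Visit 3 → queue [9, 18, 10, 14, 8, 7, 17]
Visit 9 → queue [18, 10, 14, 8, 7, 17]
Visit 18 → queue [10, 14, 8, 7, 17]
Visit 10 → queue [14, 8, 7, 17]
Visit 14 → queue [8, 7, 17]
Visit 8 → queue [7, 17]
Visit 7 → queue [17]
Visit 17 → queue []

20, 5, 4, 2, 15, 11, 16, 12, 6, 1, 19, 13, 3, 9, 18, 10, 14, 8, 7, 17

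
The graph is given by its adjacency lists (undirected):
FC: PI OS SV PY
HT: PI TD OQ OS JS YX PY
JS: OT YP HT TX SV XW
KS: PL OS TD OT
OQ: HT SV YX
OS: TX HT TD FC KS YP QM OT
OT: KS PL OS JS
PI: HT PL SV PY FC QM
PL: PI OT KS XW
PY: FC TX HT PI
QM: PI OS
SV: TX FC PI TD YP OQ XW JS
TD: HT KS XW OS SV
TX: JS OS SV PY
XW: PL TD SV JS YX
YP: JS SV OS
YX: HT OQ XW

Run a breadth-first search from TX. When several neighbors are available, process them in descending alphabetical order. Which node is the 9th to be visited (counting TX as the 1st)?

PI

Visit TX; enqueue SV, PY, OS, JS → queue [SV, PY, OS, JS]
Visit SV; enqueue YP, XW, TD, PI, OQ, FC → queue [PY, OS, JS, YP, XW, TD, PI, OQ, FC]
Visit PY; enqueue HT → queue [OS, JS, YP, XW, TD, PI, OQ, FC, HT]
Visit OS; enqueue QM, OT, KS → queue [JS, YP, XW, TD, PI, OQ, FC, HT, QM, OT, KS]
Visit JS → queue [YP, XW, TD, PI, OQ, FC, HT, QM, OT, KS]
Visit YP → queue [XW, TD, PI, OQ, FC, HT, QM, OT, KS]
Visit XW; enqueue YX, PL → queue [TD, PI, OQ, FC, HT, QM, OT, KS, YX, PL]
Visit TD → queue [PI, OQ, FC, HT, QM, OT, KS, YX, PL]
Visit PI → queue [OQ, FC, HT, QM, OT, KS, YX, PL]
Visit OQ → queue [FC, HT, QM, OT, KS, YX, PL]
Visit FC → queue [HT, QM, OT, KS, YX, PL]
Visit HT → queue [QM, OT, KS, YX, PL]
Visit QM → queue [OT, KS, YX, PL]
Visit OT → queue [KS, YX, PL]
Visit KS → queue [YX, PL]
Visit YX → queue [PL]
Visit PL → queue []

Visit order: TX, SV, PY, OS, JS, YP, XW, TD, PI, OQ, FC, HT, QM, OT, KS, YX, PL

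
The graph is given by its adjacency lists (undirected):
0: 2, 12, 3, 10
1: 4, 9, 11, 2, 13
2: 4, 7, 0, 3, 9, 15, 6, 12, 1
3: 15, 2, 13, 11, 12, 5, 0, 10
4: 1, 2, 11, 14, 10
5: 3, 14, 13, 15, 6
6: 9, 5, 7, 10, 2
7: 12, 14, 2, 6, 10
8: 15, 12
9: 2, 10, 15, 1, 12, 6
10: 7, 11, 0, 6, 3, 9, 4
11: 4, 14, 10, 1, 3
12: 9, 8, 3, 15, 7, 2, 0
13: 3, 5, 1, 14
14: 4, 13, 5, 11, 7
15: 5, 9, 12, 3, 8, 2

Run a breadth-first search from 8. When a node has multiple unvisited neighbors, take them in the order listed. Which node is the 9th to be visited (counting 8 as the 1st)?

0

Visit 8; enqueue 15, 12 → queue [15, 12]
Visit 15; enqueue 5, 9, 3, 2 → queue [12, 5, 9, 3, 2]
Visit 12; enqueue 7, 0 → queue [5, 9, 3, 2, 7, 0]
Visit 5; enqueue 14, 13, 6 → queue [9, 3, 2, 7, 0, 14, 13, 6]
Visit 9; enqueue 10, 1 → queue [3, 2, 7, 0, 14, 13, 6, 10, 1]
Visit 3; enqueue 11 → queue [2, 7, 0, 14, 13, 6, 10, 1, 11]
Visit 2; enqueue 4 → queue [7, 0, 14, 13, 6, 10, 1, 11, 4]
Visit 7 → queue [0, 14, 13, 6, 10, 1, 11, 4]
Visit 0 → queue [14, 13, 6, 10, 1, 11, 4]
Visit 14 → queue [13, 6, 10, 1, 11, 4]
Visit 13 → queue [6, 10, 1, 11, 4]
Visit 6 → queue [10, 1, 11, 4]
Visit 10 → queue [1, 11, 4]
Visit 1 → queue [11, 4]
Visit 11 → queue [4]
Visit 4 → queue []

Visit order: 8, 15, 12, 5, 9, 3, 2, 7, 0, 14, 13, 6, 10, 1, 11, 4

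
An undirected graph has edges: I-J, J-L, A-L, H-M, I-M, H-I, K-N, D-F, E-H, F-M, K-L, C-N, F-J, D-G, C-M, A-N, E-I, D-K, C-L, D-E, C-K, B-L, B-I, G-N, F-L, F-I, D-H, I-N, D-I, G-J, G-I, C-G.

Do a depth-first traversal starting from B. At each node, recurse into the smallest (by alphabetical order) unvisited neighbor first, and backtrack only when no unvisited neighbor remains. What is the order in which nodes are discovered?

Visit B
B → I
I → D
D → E
E → H
H → M
M → C
C → G
G → J
J → F
F → L
L → A
A → N
N → K

B I D E H M C G J F L A N K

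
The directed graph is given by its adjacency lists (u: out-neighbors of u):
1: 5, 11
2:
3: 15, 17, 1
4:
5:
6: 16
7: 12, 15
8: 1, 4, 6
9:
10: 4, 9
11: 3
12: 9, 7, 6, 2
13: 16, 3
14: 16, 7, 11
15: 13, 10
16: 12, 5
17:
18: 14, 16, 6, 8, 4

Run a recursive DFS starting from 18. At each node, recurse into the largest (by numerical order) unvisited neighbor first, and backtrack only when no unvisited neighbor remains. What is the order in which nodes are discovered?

Visit 18
18 → 16
16 → 12
12 → 9
12 → 7
7 → 15
15 → 13
13 → 3
3 → 17
3 → 1
1 → 11
1 → 5
15 → 10
10 → 4
12 → 6
12 → 2
18 → 14
18 → 8

18 16 12 9 7 15 13 3 17 1 11 5 10 4 6 2 14 8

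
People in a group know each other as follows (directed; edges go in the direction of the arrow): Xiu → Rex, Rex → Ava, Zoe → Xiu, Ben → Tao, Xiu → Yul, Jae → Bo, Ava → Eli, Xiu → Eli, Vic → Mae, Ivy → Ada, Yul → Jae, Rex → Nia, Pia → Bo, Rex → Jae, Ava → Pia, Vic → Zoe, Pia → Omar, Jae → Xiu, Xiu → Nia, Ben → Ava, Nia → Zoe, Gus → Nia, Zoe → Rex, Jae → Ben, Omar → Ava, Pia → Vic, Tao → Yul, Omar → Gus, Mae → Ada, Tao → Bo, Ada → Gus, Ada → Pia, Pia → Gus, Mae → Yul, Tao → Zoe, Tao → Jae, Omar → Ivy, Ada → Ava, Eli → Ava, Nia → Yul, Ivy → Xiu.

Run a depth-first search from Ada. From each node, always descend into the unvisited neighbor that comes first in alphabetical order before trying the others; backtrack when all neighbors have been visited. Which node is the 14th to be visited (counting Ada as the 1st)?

Visit Ada
Ada → Ava
Ava → Eli
Ava → Pia
Pia → Bo
Pia → Gus
Gus → Nia
Nia → Yul
Yul → Jae
Jae → Ben
Ben → Tao
Tao → Zoe
Zoe → Rex
Zoe → Xiu
Pia → Omar
Omar → Ivy
Pia → Vic
Vic → Mae

Visit order: Ada, Ava, Eli, Pia, Bo, Gus, Nia, Yul, Jae, Ben, Tao, Zoe, Rex, Xiu, Omar, Ivy, Vic, Mae

Xiu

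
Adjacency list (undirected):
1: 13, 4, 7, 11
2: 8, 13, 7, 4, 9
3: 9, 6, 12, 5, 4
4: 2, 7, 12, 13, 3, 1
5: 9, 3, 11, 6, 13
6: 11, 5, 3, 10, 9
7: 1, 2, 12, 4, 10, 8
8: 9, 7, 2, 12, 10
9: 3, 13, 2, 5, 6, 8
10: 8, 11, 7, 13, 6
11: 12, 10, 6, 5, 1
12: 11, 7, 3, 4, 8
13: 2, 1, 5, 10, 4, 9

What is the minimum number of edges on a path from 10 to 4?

2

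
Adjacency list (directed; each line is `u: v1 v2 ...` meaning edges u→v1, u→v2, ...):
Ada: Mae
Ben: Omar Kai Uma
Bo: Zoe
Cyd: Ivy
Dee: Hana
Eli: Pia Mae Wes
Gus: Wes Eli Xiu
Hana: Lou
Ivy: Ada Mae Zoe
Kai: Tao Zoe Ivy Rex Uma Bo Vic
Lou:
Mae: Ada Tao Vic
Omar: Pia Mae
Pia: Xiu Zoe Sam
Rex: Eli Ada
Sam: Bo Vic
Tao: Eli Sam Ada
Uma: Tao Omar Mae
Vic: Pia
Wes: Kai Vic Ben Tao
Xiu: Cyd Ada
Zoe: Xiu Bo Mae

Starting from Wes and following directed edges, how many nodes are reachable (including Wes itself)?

18

BFS from Wes visits: Wes, Vic, Tao, Kai, Ben, Pia, Sam, Eli, Ada, Zoe, Uma, Rex, Ivy, Bo, Omar, Xiu, Mae, Cyd
Reachable nodes: 18 of 22 total.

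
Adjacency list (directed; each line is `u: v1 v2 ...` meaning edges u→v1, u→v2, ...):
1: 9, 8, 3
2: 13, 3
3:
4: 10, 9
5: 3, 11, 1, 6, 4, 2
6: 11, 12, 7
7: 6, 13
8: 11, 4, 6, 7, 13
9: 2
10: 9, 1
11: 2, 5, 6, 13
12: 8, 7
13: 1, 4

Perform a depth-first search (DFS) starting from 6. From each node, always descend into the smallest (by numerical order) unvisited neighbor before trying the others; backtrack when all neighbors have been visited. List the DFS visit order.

6, 7, 13, 1, 3, 8, 4, 9, 2, 10, 11, 5, 12

Visit 6
6 → 7
7 → 13
13 → 1
1 → 3
1 → 8
8 → 4
4 → 9
9 → 2
4 → 10
8 → 11
11 → 5
6 → 12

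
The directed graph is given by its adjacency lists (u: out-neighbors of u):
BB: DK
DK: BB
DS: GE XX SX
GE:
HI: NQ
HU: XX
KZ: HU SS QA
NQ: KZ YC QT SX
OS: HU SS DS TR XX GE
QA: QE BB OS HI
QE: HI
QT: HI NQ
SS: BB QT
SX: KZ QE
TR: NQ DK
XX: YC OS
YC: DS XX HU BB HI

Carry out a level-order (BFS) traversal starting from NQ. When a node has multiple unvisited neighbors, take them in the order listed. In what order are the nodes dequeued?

NQ -> KZ -> YC -> QT -> SX -> HU -> SS -> QA -> DS -> XX -> BB -> HI -> QE -> OS -> GE -> DK -> TR

Visit NQ; enqueue KZ, YC, QT, SX → queue [KZ, YC, QT, SX]
Visit KZ; enqueue HU, SS, QA → queue [YC, QT, SX, HU, SS, QA]
Visit YC; enqueue DS, XX, BB, HI → queue [QT, SX, HU, SS, QA, DS, XX, BB, HI]
Visit QT → queue [SX, HU, SS, QA, DS, XX, BB, HI]
Visit SX; enqueue QE → queue [HU, SS, QA, DS, XX, BB, HI, QE]
Visit HU → queue [SS, QA, DS, XX, BB, HI, QE]
Visit SS → queue [QA, DS, XX, BB, HI, QE]
Visit QA; enqueue OS → queue [DS, XX, BB, HI, QE, OS]
Visit DS; enqueue GE → queue [XX, BB, HI, QE, OS, GE]
Visit XX → queue [BB, HI, QE, OS, GE]
Visit BB; enqueue DK → queue [HI, QE, OS, GE, DK]
Visit HI → queue [QE, OS, GE, DK]
Visit QE → queue [OS, GE, DK]
Visit OS; enqueue TR → queue [GE, DK, TR]
Visit GE → queue [DK, TR]
Visit DK → queue [TR]
Visit TR → queue []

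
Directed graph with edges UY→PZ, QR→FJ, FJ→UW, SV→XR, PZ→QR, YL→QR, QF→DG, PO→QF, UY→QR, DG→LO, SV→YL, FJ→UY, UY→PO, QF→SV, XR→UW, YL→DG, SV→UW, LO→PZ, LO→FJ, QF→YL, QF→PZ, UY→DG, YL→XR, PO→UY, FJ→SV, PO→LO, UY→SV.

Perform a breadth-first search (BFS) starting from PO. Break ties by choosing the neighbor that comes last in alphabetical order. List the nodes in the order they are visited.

PO, UY, QF, LO, SV, QR, PZ, DG, YL, FJ, XR, UW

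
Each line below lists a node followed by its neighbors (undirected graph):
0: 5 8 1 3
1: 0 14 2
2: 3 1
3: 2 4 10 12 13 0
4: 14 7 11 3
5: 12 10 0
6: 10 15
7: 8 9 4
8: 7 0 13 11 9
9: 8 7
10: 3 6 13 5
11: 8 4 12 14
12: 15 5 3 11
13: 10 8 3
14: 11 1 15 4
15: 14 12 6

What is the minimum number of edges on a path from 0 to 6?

3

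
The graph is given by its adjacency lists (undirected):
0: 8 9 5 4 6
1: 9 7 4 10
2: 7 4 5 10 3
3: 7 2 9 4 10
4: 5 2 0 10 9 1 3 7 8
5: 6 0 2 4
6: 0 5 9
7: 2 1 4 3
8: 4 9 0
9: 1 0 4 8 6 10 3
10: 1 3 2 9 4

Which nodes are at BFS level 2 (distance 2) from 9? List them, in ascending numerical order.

2, 5, 7

Level 0: 9
Level 1: 0, 1, 3, 4, 6, 8, 10
Level 2: 2, 5, 7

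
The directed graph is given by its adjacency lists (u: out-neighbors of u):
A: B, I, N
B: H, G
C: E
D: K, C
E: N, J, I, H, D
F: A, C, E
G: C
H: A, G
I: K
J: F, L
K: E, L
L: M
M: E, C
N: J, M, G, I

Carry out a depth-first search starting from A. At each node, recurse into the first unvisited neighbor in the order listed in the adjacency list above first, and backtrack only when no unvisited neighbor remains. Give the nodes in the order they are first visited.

A -> B -> H -> G -> C -> E -> N -> J -> F -> L -> M -> I -> K -> D

Visit A
A → B
B → H
H → G
G → C
C → E
E → N
N → J
J → F
J → L
L → M
N → I
I → K
E → D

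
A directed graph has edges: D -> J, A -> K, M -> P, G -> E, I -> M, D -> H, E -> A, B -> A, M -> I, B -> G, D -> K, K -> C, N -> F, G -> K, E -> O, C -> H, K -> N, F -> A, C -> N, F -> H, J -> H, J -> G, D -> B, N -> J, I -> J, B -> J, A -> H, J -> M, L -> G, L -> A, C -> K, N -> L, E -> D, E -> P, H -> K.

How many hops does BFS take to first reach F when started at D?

Level 0: D
Level 1: B, H, J, K
Level 2: A, C, G, M, N
Level 3: E, F, I, L, P
Level 4: O
F first appears at level 3.

3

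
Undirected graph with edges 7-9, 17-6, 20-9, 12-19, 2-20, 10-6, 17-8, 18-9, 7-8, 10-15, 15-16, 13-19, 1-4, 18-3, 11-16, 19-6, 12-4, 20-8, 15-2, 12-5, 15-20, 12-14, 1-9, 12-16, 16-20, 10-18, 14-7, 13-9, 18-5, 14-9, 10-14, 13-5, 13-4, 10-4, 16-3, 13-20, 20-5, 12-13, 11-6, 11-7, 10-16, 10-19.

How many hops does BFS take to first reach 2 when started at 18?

3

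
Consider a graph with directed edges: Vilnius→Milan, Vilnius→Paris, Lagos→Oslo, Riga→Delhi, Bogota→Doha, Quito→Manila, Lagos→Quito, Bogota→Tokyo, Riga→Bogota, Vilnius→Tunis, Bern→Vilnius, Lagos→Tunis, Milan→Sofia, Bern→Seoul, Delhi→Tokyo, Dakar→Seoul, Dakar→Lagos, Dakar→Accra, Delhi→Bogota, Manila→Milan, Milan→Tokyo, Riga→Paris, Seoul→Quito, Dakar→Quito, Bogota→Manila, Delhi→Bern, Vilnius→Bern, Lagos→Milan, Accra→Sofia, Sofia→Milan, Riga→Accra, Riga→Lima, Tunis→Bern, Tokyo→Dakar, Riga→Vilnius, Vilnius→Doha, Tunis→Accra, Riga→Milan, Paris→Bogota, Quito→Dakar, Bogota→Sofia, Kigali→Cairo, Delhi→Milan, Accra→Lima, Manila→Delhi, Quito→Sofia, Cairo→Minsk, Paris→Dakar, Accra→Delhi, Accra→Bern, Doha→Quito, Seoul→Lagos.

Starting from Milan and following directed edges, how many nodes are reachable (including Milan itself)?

18

BFS from Milan visits: Milan, Sofia, Tokyo, Dakar, Accra, Lagos, Quito, Seoul, Bern, Delhi, Lima, Oslo, Tunis, Manila, Vilnius, Bogota, Doha, Paris
Reachable nodes: 18 of 22 total.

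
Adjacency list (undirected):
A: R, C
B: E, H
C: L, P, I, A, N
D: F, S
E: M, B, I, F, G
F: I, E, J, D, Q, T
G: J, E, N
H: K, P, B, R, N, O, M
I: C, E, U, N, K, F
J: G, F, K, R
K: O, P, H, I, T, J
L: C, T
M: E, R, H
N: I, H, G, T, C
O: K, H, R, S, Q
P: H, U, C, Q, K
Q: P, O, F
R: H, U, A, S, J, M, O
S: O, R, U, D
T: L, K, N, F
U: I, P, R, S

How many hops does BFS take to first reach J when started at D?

2

Level 0: D
Level 1: F, S
Level 2: E, I, J, O, Q, R, T, U
Level 3: A, B, C, G, H, K, L, M, N, P
J first appears at level 2.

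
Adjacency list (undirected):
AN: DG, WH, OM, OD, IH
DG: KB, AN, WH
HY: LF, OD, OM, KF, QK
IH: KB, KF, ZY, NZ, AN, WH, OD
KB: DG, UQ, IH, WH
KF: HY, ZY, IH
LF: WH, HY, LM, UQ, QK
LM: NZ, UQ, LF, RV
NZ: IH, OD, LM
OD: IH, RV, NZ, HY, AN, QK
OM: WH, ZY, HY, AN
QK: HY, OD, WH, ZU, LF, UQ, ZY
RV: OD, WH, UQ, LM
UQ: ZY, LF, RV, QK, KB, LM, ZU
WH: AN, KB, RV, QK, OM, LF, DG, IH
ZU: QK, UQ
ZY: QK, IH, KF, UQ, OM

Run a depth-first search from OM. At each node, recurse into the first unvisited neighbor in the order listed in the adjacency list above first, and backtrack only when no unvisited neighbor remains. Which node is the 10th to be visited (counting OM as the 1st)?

LF

Visit OM
OM → WH
WH → AN
AN → DG
DG → KB
KB → UQ
UQ → ZY
ZY → QK
QK → HY
HY → LF
LF → LM
LM → NZ
NZ → IH
IH → KF
IH → OD
OD → RV
QK → ZU

Visit order: OM, WH, AN, DG, KB, UQ, ZY, QK, HY, LF, LM, NZ, IH, KF, OD, RV, ZU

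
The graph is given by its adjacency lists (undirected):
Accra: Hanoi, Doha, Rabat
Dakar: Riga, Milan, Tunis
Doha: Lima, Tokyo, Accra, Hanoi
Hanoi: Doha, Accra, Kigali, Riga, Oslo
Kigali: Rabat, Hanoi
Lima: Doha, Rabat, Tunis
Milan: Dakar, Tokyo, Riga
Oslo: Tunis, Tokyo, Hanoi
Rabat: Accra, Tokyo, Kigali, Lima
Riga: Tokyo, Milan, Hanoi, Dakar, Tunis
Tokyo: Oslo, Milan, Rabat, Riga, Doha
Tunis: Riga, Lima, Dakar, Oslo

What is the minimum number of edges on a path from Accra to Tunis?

3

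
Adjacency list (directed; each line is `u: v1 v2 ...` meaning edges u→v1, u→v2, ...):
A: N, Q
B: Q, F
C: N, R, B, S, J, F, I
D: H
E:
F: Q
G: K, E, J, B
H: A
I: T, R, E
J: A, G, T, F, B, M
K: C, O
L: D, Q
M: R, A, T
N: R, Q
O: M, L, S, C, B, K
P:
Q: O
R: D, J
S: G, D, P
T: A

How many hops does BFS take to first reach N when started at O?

Level 0: O
Level 1: B, C, K, L, M, S
Level 2: A, D, F, G, I, J, N, P, Q, R, T
Level 3: E, H
N first appears at level 2.

2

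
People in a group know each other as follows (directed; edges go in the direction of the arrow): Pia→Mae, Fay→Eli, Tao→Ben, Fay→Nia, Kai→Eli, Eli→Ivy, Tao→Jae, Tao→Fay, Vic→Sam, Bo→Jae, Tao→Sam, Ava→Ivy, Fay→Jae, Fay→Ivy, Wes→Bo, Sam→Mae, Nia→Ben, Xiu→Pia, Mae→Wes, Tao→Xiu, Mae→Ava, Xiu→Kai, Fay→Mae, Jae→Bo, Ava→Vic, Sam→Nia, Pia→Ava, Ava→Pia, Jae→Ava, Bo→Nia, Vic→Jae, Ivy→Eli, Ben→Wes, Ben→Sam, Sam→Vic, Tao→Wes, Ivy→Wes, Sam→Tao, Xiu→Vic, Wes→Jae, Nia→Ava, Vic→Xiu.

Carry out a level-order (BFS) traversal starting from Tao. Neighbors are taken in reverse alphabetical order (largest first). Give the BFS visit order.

Tao, Xiu, Wes, Sam, Jae, Fay, Ben, Vic, Pia, Kai, Bo, Nia, Mae, Ava, Ivy, Eli

Visit Tao; enqueue Xiu, Wes, Sam, Jae, Fay, Ben → queue [Xiu, Wes, Sam, Jae, Fay, Ben]
Visit Xiu; enqueue Vic, Pia, Kai → queue [Wes, Sam, Jae, Fay, Ben, Vic, Pia, Kai]
Visit Wes; enqueue Bo → queue [Sam, Jae, Fay, Ben, Vic, Pia, Kai, Bo]
Visit Sam; enqueue Nia, Mae → queue [Jae, Fay, Ben, Vic, Pia, Kai, Bo, Nia, Mae]
Visit Jae; enqueue Ava → queue [Fay, Ben, Vic, Pia, Kai, Bo, Nia, Mae, Ava]
Visit Fay; enqueue Ivy, Eli → queue [Ben, Vic, Pia, Kai, Bo, Nia, Mae, Ava, Ivy, Eli]
Visit Ben → queue [Vic, Pia, Kai, Bo, Nia, Mae, Ava, Ivy, Eli]
Visit Vic → queue [Pia, Kai, Bo, Nia, Mae, Ava, Ivy, Eli]
Visit Pia → queue [Kai, Bo, Nia, Mae, Ava, Ivy, Eli]
Visit Kai → queue [Bo, Nia, Mae, Ava, Ivy, Eli]
Visit Bo → queue [Nia, Mae, Ava, Ivy, Eli]
Visit Nia → queue [Mae, Ava, Ivy, Eli]
Visit Mae → queue [Ava, Ivy, Eli]
Visit Ava → queue [Ivy, Eli]
Visit Ivy → queue [Eli]
Visit Eli → queue []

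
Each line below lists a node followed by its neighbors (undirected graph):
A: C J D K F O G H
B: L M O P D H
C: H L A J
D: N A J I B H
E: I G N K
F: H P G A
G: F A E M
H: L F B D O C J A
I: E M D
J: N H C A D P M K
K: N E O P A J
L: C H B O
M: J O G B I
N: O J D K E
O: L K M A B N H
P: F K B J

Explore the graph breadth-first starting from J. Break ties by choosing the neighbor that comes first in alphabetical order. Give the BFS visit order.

J, A, C, D, H, K, M, N, P, F, G, O, L, B, I, E

Visit J; enqueue A, C, D, H, K, M, N, P → queue [A, C, D, H, K, M, N, P]
Visit A; enqueue F, G, O → queue [C, D, H, K, M, N, P, F, G, O]
Visit C; enqueue L → queue [D, H, K, M, N, P, F, G, O, L]
Visit D; enqueue B, I → queue [H, K, M, N, P, F, G, O, L, B, I]
Visit H → queue [K, M, N, P, F, G, O, L, B, I]
Visit K; enqueue E → queue [M, N, P, F, G, O, L, B, I, E]
Visit M → queue [N, P, F, G, O, L, B, I, E]
Visit N → queue [P, F, G, O, L, B, I, E]
Visit P → queue [F, G, O, L, B, I, E]
Visit F → queue [G, O, L, B, I, E]
Visit G → queue [O, L, B, I, E]
Visit O → queue [L, B, I, E]
Visit L → queue [B, I, E]
Visit B → queue [I, E]
Visit I → queue [E]
Visit E → queue []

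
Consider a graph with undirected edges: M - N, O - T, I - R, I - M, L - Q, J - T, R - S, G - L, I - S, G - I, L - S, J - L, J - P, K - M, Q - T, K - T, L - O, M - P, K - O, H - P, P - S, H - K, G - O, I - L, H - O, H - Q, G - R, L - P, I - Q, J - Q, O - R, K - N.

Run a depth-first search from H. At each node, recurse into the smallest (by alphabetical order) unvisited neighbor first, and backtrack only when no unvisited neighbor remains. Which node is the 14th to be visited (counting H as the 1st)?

N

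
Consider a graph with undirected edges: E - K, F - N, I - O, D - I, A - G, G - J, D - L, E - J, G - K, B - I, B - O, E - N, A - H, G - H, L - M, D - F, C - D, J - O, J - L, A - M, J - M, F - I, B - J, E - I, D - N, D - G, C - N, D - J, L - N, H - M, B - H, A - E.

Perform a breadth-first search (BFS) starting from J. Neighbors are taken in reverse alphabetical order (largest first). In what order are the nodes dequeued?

Visit J; enqueue O, M, L, G, E, D, B → queue [O, M, L, G, E, D, B]
Visit O; enqueue I → queue [M, L, G, E, D, B, I]
Visit M; enqueue H, A → queue [L, G, E, D, B, I, H, A]
Visit L; enqueue N → queue [G, E, D, B, I, H, A, N]
Visit G; enqueue K → queue [E, D, B, I, H, A, N, K]
Visit E → queue [D, B, I, H, A, N, K]
Visit D; enqueue F, C → queue [B, I, H, A, N, K, F, C]
Visit B → queue [I, H, A, N, K, F, C]
Visit I → queue [H, A, N, K, F, C]
Visit H → queue [A, N, K, F, C]
Visit A → queue [N, K, F, C]
Visit N → queue [K, F, C]
Visit K → queue [F, C]
Visit F → queue [C]
Visit C → queue []

J -> O -> M -> L -> G -> E -> D -> B -> I -> H -> A -> N -> K -> F -> C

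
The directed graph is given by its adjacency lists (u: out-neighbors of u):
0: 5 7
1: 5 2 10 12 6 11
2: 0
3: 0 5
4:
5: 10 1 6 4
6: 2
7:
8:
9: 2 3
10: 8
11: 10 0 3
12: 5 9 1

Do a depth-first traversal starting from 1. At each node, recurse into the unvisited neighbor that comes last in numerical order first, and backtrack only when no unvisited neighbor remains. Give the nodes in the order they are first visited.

Visit 1
1 → 12
12 → 9
9 → 3
3 → 5
5 → 10
10 → 8
5 → 6
6 → 2
2 → 0
0 → 7
5 → 4
1 → 11

1 -> 12 -> 9 -> 3 -> 5 -> 10 -> 8 -> 6 -> 2 -> 0 -> 7 -> 4 -> 11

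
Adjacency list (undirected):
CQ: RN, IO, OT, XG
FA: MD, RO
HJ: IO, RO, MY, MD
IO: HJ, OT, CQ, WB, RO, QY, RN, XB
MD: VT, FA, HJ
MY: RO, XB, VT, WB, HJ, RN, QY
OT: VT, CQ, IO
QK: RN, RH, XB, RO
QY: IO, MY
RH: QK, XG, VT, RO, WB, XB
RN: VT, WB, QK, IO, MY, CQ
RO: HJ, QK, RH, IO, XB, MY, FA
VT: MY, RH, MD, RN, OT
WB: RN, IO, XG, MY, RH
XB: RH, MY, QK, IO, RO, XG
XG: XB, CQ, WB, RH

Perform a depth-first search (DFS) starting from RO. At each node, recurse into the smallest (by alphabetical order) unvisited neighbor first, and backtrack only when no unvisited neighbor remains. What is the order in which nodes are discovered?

RO FA MD HJ IO CQ OT VT MY QY RN QK RH WB XG XB

Visit RO
RO → FA
FA → MD
MD → HJ
HJ → IO
IO → CQ
CQ → OT
OT → VT
VT → MY
MY → QY
MY → RN
RN → QK
QK → RH
RH → WB
WB → XG
XG → XB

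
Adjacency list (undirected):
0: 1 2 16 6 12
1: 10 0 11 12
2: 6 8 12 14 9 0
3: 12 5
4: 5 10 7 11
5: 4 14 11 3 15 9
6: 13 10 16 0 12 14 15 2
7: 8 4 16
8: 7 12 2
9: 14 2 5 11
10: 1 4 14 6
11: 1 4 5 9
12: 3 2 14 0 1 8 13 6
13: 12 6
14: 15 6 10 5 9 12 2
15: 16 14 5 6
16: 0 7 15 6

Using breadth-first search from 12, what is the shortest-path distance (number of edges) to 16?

Level 0: 12
Level 1: 0, 1, 2, 3, 6, 8, 13, 14
Level 2: 5, 7, 9, 10, 11, 15, 16
Level 3: 4
16 first appears at level 2.

2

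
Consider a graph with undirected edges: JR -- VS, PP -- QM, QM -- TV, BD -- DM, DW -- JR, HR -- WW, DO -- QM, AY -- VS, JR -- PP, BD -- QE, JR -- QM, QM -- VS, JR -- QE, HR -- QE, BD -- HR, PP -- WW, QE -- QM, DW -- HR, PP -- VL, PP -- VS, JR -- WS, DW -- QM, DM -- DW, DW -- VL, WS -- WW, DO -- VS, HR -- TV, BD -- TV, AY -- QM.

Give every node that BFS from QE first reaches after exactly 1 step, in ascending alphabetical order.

Level 0: QE
Level 1: BD, HR, JR, QM
Level 2: AY, DM, DO, DW, PP, TV, VS, WS, WW
Level 3: VL

BD, HR, JR, QM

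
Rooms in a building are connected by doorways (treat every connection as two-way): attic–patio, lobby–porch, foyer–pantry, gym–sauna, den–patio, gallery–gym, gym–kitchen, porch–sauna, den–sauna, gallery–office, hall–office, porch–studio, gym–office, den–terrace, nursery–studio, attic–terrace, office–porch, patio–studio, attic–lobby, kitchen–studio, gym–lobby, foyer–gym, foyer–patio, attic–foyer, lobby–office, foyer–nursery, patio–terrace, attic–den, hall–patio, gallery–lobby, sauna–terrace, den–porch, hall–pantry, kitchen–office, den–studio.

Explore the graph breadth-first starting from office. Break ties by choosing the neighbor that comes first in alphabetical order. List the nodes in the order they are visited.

office, gallery, gym, hall, kitchen, lobby, porch, foyer, sauna, pantry, patio, studio, attic, den, nursery, terrace

Visit office; enqueue gallery, gym, hall, kitchen, lobby, porch → queue [gallery, gym, hall, kitchen, lobby, porch]
Visit gallery → queue [gym, hall, kitchen, lobby, porch]
Visit gym; enqueue foyer, sauna → queue [hall, kitchen, lobby, porch, foyer, sauna]
Visit hall; enqueue pantry, patio → queue [kitchen, lobby, porch, foyer, sauna, pantry, patio]
Visit kitchen; enqueue studio → queue [lobby, porch, foyer, sauna, pantry, patio, studio]
Visit lobby; enqueue attic → queue [porch, foyer, sauna, pantry, patio, studio, attic]
Visit porch; enqueue den → queue [foyer, sauna, pantry, patio, studio, attic, den]
Visit foyer; enqueue nursery → queue [sauna, pantry, patio, studio, attic, den, nursery]
Visit sauna; enqueue terrace → queue [pantry, patio, studio, attic, den, nursery, terrace]
Visit pantry → queue [patio, studio, attic, den, nursery, terrace]
Visit patio → queue [studio, attic, den, nursery, terrace]
Visit studio → queue [attic, den, nursery, terrace]
Visit attic → queue [den, nursery, terrace]
Visit den → queue [nursery, terrace]
Visit nursery → queue [terrace]
Visit terrace → queue []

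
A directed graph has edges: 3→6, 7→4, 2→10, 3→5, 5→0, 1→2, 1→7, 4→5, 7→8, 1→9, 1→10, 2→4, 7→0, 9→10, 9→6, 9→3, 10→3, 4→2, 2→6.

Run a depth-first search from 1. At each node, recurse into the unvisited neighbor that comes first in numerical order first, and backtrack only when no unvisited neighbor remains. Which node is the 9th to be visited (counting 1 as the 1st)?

Visit 1
1 → 2
2 → 4
4 → 5
5 → 0
2 → 6
2 → 10
10 → 3
1 → 7
7 → 8
1 → 9

Visit order: 1, 2, 4, 5, 0, 6, 10, 3, 7, 8, 9

7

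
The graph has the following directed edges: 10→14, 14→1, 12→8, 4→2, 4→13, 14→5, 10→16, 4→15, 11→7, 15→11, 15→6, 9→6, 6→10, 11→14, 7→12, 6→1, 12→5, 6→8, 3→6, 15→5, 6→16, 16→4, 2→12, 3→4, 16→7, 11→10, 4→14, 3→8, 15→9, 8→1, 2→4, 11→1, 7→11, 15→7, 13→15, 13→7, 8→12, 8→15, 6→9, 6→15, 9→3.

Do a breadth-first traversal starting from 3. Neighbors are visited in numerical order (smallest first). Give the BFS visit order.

3 -> 4 -> 6 -> 8 -> 2 -> 13 -> 14 -> 15 -> 1 -> 9 -> 10 -> 16 -> 12 -> 7 -> 5 -> 11

Visit 3; enqueue 4, 6, 8 → queue [4, 6, 8]
Visit 4; enqueue 2, 13, 14, 15 → queue [6, 8, 2, 13, 14, 15]
Visit 6; enqueue 1, 9, 10, 16 → queue [8, 2, 13, 14, 15, 1, 9, 10, 16]
Visit 8; enqueue 12 → queue [2, 13, 14, 15, 1, 9, 10, 16, 12]
Visit 2 → queue [13, 14, 15, 1, 9, 10, 16, 12]
Visit 13; enqueue 7 → queue [14, 15, 1, 9, 10, 16, 12, 7]
Visit 14; enqueue 5 → queue [15, 1, 9, 10, 16, 12, 7, 5]
Visit 15; enqueue 11 → queue [1, 9, 10, 16, 12, 7, 5, 11]
Visit 1 → queue [9, 10, 16, 12, 7, 5, 11]
Visit 9 → queue [10, 16, 12, 7, 5, 11]
Visit 10 → queue [16, 12, 7, 5, 11]
Visit 16 → queue [12, 7, 5, 11]
Visit 12 → queue [7, 5, 11]
Visit 7 → queue [5, 11]
Visit 5 → queue [11]
Visit 11 → queue []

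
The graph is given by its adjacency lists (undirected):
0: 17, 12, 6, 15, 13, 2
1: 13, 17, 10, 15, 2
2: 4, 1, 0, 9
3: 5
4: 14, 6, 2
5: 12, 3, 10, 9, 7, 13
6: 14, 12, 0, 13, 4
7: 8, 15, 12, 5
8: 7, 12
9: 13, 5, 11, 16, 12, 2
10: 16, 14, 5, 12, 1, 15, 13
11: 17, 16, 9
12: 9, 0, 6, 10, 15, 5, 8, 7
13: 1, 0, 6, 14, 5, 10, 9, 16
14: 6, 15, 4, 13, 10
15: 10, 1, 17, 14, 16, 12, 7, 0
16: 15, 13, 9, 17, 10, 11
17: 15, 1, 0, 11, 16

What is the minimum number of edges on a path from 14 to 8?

3

Level 0: 14
Level 1: 4, 6, 10, 13, 15
Level 2: 0, 1, 2, 5, 7, 9, 12, 16, 17
Level 3: 3, 8, 11
8 first appears at level 3.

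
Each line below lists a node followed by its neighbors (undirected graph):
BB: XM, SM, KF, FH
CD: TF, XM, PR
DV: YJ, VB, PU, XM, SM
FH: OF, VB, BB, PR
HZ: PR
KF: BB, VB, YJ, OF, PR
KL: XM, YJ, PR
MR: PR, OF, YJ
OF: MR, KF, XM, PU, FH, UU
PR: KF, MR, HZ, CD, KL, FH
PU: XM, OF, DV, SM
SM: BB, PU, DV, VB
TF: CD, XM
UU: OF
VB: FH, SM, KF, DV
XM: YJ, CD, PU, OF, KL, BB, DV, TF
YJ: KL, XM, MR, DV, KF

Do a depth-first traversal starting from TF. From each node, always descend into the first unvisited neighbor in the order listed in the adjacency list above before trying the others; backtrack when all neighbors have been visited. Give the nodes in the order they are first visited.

TF, CD, XM, YJ, KL, PR, KF, BB, SM, PU, OF, MR, FH, VB, DV, UU, HZ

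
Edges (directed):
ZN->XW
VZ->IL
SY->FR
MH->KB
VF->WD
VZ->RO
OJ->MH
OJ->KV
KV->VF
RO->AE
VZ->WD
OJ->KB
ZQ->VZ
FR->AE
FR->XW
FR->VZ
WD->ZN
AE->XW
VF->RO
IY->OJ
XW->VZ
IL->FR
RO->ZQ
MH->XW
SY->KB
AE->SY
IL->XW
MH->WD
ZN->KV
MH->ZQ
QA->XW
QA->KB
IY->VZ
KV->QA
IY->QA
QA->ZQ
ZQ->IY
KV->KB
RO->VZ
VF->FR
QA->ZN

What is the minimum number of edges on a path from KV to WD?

2

Level 0: KV
Level 1: KB, QA, VF
Level 2: FR, RO, WD, XW, ZN, ZQ
Level 3: AE, IY, VZ
Level 4: IL, OJ, SY
Level 5: MH
WD first appears at level 2.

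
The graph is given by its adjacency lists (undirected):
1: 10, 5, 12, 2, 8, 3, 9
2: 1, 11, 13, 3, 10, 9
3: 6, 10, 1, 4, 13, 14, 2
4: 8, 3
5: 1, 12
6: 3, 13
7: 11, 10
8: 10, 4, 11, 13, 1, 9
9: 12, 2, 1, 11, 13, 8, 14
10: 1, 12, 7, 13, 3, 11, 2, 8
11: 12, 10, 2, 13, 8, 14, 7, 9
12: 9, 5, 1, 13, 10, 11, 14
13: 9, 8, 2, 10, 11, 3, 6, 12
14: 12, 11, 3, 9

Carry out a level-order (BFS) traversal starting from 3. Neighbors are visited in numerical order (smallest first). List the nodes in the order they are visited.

3, 1, 2, 4, 6, 10, 13, 14, 5, 8, 9, 12, 11, 7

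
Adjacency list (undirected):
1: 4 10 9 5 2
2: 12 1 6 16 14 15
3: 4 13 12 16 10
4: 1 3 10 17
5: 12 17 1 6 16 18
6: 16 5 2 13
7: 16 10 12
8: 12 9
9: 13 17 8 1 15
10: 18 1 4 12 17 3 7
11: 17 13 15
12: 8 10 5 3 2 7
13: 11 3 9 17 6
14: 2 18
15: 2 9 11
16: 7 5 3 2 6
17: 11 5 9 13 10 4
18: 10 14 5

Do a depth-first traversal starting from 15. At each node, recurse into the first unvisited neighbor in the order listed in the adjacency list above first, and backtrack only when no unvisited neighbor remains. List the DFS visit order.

15, 2, 12, 8, 9, 13, 11, 17, 5, 1, 4, 3, 16, 7, 10, 18, 14, 6

Visit 15
15 → 2
2 → 12
12 → 8
8 → 9
9 → 13
13 → 11
11 → 17
17 → 5
5 → 1
1 → 4
4 → 3
3 → 16
16 → 7
7 → 10
10 → 18
18 → 14
16 → 6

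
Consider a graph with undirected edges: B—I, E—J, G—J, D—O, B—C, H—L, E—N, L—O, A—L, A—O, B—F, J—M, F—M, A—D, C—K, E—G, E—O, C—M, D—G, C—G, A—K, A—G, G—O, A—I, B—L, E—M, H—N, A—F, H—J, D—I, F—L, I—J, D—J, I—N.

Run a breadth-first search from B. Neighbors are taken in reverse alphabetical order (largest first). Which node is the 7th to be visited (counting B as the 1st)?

Visit B; enqueue L, I, F, C → queue [L, I, F, C]
Visit L; enqueue O, H, A → queue [I, F, C, O, H, A]
Visit I; enqueue N, J, D → queue [F, C, O, H, A, N, J, D]
Visit F; enqueue M → queue [C, O, H, A, N, J, D, M]
Visit C; enqueue K, G → queue [O, H, A, N, J, D, M, K, G]
Visit O; enqueue E → queue [H, A, N, J, D, M, K, G, E]
Visit H → queue [A, N, J, D, M, K, G, E]
Visit A → queue [N, J, D, M, K, G, E]
Visit N → queue [J, D, M, K, G, E]
Visit J → queue [D, M, K, G, E]
Visit D → queue [M, K, G, E]
Visit M → queue [K, G, E]
Visit K → queue [G, E]
Visit G → queue [E]
Visit E → queue []

Visit order: B, L, I, F, C, O, H, A, N, J, D, M, K, G, E

H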